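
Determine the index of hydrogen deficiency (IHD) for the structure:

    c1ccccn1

Molecular formula from the SMILES: C5H5N.
DoU = (2C + 2 + N − H − X)/2 = (2·5 + 2 + 1 − 5 − 0)/2 = 8/2 = 4.
(Structurally: 1 ring(s) + 3 π bond(s) = 4.)

4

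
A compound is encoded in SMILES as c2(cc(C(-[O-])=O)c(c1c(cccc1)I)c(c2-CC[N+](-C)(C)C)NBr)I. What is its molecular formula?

C18H19BrI2N2O2

Heavy atoms from the SMILES: 1 Br, 18 C, 2 I, 2 N, 2 O.
Implicit hydrogens by atom environment:
  7 × C (aromatic): no H
  5 × C (aromatic): 1 H each → 5
  3 × C: 3 H each → 9
  2 × C: 2 H each → 4
  2 × I: no H
  1 × Br: no H
  1 × C: no H
  1 × N: 1 H
  1 × N (charge +1): no H
  1 × O: no H
  1 × O (charge -1): no H
  Total hydrogens = 19.
Molecular formula: C18H19BrI2N2O2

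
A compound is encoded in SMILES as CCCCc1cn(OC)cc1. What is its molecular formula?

C9H15NO

Heavy atoms from the SMILES: 9 C, 1 N, 1 O.
Implicit hydrogens by atom environment:
  3 × C: 2 H each → 6
  3 × C (aromatic): 1 H each → 3
  2 × C: 3 H each → 6
  1 × C (aromatic): no H
  1 × N (aromatic): no H
  1 × O: no H
  Total hydrogens = 15.
Molecular formula: C9H15NO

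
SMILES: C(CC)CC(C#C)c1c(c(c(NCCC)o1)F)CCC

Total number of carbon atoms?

The symbol for carbon appears 17 times in the SMILES. Lowercase c denotes aromatic carbon and counts toward C.

17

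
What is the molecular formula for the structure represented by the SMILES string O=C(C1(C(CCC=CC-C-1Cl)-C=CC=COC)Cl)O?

C14H18Cl2O3

Heavy atoms from the SMILES: 14 C, 2 Cl, 3 O.
Implicit hydrogens by atom environment:
  8 × C: 1 H each → 8
  3 × C: 2 H each → 6
  2 × C: no H
  2 × Cl: no H
  2 × O: no H
  1 × C: 3 H
  1 × O: 1 H
  Total hydrogens = 18.
Molecular formula: C14H18Cl2O3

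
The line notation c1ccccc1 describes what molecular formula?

C6H6

Heavy atoms from the SMILES: 6 C.
Implicit hydrogens by atom environment:
  6 × C (aromatic): 1 H each → 6
  Total hydrogens = 6.
Molecular formula: C6H6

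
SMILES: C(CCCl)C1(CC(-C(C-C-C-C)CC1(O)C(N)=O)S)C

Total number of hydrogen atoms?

28

Hydrogens are implicit in SMILES; fill each atom to its normal valence:
  8 × C: 2 H each → 16
  3 × C: no H
  2 × C: 3 H each → 6
  2 × C: 1 H each → 2
  1 × Cl: no H
  1 × N: 2 H
  1 × O: 1 H
  1 × O: no H
  1 × S: 1 H
  Total hydrogens = 28.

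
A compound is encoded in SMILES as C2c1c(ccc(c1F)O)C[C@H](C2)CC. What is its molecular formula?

C12H15FO

Heavy atoms from the SMILES: 12 C, 1 F, 1 O.
Implicit hydrogens by atom environment:
  4 × C: 2 H each → 8
  4 × C (aromatic): no H
  2 × C (aromatic): 1 H each → 2
  1 × C: 3 H
  1 × C: 1 H
  1 × F: no H
  1 × O: 1 H
  Total hydrogens = 15.
Molecular formula: C12H15FO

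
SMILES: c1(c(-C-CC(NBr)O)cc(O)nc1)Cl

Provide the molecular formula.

Heavy atoms from the SMILES: 1 Br, 8 C, 1 Cl, 2 N, 2 O.
Implicit hydrogens by atom environment:
  3 × C (aromatic): no H
  2 × C: 2 H each → 4
  2 × C (aromatic): 1 H each → 2
  2 × O: 1 H each → 2
  1 × Br: no H
  1 × C: 1 H
  1 × Cl: no H
  1 × N: 1 H
  1 × N (aromatic): no H
  Total hydrogens = 10.
Molecular formula: C8H10BrClN2O2

C8H10BrClN2O2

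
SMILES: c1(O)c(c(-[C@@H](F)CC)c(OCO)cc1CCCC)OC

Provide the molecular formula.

C15H23FO4

Heavy atoms from the SMILES: 15 C, 1 F, 4 O.
Implicit hydrogens by atom environment:
  5 × C: 2 H each → 10
  5 × C (aromatic): no H
  3 × C: 3 H each → 9
  2 × O: 1 H each → 2
  2 × O: no H
  1 × C (aromatic): 1 H
  1 × C: 1 H
  1 × F: no H
  Total hydrogens = 23.
Molecular formula: C15H23FO4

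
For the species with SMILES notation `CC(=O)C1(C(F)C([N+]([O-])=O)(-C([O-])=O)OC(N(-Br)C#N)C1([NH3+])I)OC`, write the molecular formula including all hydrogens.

Heavy atoms from the SMILES: 1 Br, 10 C, 1 F, 1 I, 4 N, 7 O.
Implicit hydrogens by atom environment:
  6 × C: no H
  5 × O: no H
  2 × C: 3 H each → 6
  2 × C: 1 H each → 2
  2 × N: no H
  2 × O (charge -1): no H
  1 × Br: no H
  1 × F: no H
  1 × I: no H
  1 × N (charge +1): 3 H
  1 × N (charge +1): no H
  Total hydrogens = 11.
Molecular formula: C10H11BrFIN4O7

C10H11BrFIN4O7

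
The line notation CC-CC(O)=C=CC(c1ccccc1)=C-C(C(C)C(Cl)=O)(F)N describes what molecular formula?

C18H21ClFNO2

Heavy atoms from the SMILES: 18 C, 1 Cl, 1 F, 1 N, 2 O.
Implicit hydrogens by atom environment:
  5 × C (aromatic): 1 H each → 5
  5 × C: no H
  3 × C: 1 H each → 3
  2 × C: 3 H each → 6
  2 × C: 2 H each → 4
  1 × C (aromatic): no H
  1 × Cl: no H
  1 × F: no H
  1 × N: 2 H
  1 × O: 1 H
  1 × O: no H
  Total hydrogens = 21.
Molecular formula: C18H21ClFNO2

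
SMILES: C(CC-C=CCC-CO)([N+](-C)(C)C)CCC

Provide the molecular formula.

Heavy atoms from the SMILES: 14 C, 1 N, 1 O.
Implicit hydrogens by atom environment:
  7 × C: 2 H each → 14
  4 × C: 3 H each → 12
  3 × C: 1 H each → 3
  1 × N (charge +1): no H
  1 × O: 1 H
  Total hydrogens = 30.
Net charge +1.
Molecular formula: C14H30NO+

C14H30NO+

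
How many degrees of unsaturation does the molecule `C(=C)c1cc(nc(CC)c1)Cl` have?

5

Molecular formula from the SMILES: C9H10ClN.
DoU = (2C + 2 + N − H − X)/2 = (2·9 + 2 + 1 − 10 − 1)/2 = 10/2 = 5.
(Structurally: 1 ring(s) + 4 π bond(s) = 5.)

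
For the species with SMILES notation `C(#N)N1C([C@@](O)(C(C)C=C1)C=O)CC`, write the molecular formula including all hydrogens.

C10H14N2O2

Heavy atoms from the SMILES: 10 C, 2 N, 2 O.
Implicit hydrogens by atom environment:
  5 × C: 1 H each → 5
  2 × C: 3 H each → 6
  2 × C: no H
  2 × N: no H
  1 × C: 2 H
  1 × O: 1 H
  1 × O: no H
  Total hydrogens = 14.
Molecular formula: C10H14N2O2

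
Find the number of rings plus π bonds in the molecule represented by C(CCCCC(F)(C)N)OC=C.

Molecular formula from the SMILES: C9H18FNO.
DoU = (2C + 2 + N − H − X)/2 = (2·9 + 2 + 1 − 18 − 1)/2 = 2/2 = 1.
(Structurally: 0 ring(s) + 1 π bond(s) = 1.)

1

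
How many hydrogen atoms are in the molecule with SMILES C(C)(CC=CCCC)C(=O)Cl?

Hydrogens are implicit in SMILES; fill each atom to its normal valence:
  3 × C: 2 H each → 6
  3 × C: 1 H each → 3
  2 × C: 3 H each → 6
  1 × C: no H
  1 × Cl: no H
  1 × O: no H
  Total hydrogens = 15.

15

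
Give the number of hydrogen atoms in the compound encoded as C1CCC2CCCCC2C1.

Hydrogens are implicit in SMILES; fill each atom to its normal valence:
  8 × C: 2 H each → 16
  2 × C: 1 H each → 2
  Total hydrogens = 18.

18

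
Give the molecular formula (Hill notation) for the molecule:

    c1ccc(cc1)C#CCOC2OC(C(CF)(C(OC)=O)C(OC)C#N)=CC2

C20H20FNO5

Heavy atoms from the SMILES: 20 C, 1 F, 1 N, 5 O.
Implicit hydrogens by atom environment:
  6 × C: no H
  5 × C (aromatic): 1 H each → 5
  5 × O: no H
  3 × C: 2 H each → 6
  3 × C: 1 H each → 3
  2 × C: 3 H each → 6
  1 × C (aromatic): no H
  1 × F: no H
  1 × N: no H
  Total hydrogens = 20.
Molecular formula: C20H20FNO5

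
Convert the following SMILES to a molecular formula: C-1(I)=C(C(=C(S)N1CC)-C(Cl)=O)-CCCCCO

Heavy atoms from the SMILES: 12 C, 1 Cl, 1 I, 1 N, 2 O, 1 S.
Implicit hydrogens by atom environment:
  6 × C: 2 H each → 12
  4 × C (aromatic): no H
  1 × C: 3 H
  1 × C: no H
  1 × Cl: no H
  1 × I: no H
  1 × N (aromatic): no H
  1 × O: 1 H
  1 × O: no H
  1 × S: 1 H
  Total hydrogens = 17.
Molecular formula: C12H17ClINO2S

C12H17ClINO2S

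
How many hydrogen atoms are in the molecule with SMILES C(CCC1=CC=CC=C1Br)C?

Hydrogens are implicit in SMILES; fill each atom to its normal valence:
  4 × C (aromatic): 1 H each → 4
  3 × C: 2 H each → 6
  2 × C (aromatic): no H
  1 × Br: no H
  1 × C: 3 H
  Total hydrogens = 13.

13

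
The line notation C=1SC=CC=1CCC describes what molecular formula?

C7H10S

Heavy atoms from the SMILES: 7 C, 1 S.
Implicit hydrogens by atom environment:
  3 × C (aromatic): 1 H each → 3
  2 × C: 2 H each → 4
  1 × C: 3 H
  1 × C (aromatic): no H
  1 × S (aromatic): no H
  Total hydrogens = 10.
Molecular formula: C7H10S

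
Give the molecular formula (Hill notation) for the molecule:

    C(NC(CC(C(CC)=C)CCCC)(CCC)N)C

Heavy atoms from the SMILES: 16 C, 2 N.
Implicit hydrogens by atom environment:
  9 × C: 2 H each → 18
  4 × C: 3 H each → 12
  2 × C: no H
  1 × C: 1 H
  1 × N: 2 H
  1 × N: 1 H
  Total hydrogens = 34.
Molecular formula: C16H34N2

C16H34N2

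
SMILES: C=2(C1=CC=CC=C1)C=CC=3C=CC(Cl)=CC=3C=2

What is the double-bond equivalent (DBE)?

Molecular formula from the SMILES: C16H11Cl.
DoU = (2C + 2 + N − H − X)/2 = (2·16 + 2 + 0 − 11 − 1)/2 = 22/2 = 11.
(Structurally: 3 ring(s) + 8 π bond(s) = 11.)

11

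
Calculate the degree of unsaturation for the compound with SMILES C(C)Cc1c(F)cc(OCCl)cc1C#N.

Molecular formula from the SMILES: C11H11ClFNO.
DoU = (2C + 2 + N − H − X)/2 = (2·11 + 2 + 1 − 11 − 2)/2 = 12/2 = 6.
(Structurally: 1 ring(s) + 5 π bond(s) = 6.)

6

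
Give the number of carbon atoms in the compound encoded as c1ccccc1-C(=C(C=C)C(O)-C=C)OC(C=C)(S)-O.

16

The symbol for carbon appears 16 times in the SMILES. Lowercase c denotes aromatic carbon and counts toward C.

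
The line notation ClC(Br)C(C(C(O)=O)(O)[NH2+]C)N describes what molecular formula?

C5H11BrClN2O3+

Heavy atoms from the SMILES: 1 Br, 5 C, 1 Cl, 2 N, 3 O.
Implicit hydrogens by atom environment:
  2 × C: 1 H each → 2
  2 × C: no H
  2 × O: 1 H each → 2
  1 × Br: no H
  1 × C: 3 H
  1 × Cl: no H
  1 × N (charge +1): 2 H
  1 × N: 2 H
  1 × O: no H
  Total hydrogens = 11.
Net charge +1.
Molecular formula: C5H11BrClN2O3+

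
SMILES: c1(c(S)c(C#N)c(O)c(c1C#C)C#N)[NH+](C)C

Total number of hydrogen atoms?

10

Hydrogens are implicit in SMILES; fill each atom to its normal valence:
  6 × C (aromatic): no H
  3 × C: no H
  2 × C: 3 H each → 6
  2 × N: no H
  1 × C: 1 H
  1 × N (charge +1): 1 H
  1 × O: 1 H
  1 × S: 1 H
  Total hydrogens = 10.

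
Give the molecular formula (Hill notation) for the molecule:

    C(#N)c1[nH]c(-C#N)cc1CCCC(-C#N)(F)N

Heavy atoms from the SMILES: 11 C, 1 F, 5 N.
Implicit hydrogens by atom environment:
  4 × C: no H
  3 × C: 2 H each → 6
  3 × C (aromatic): no H
  3 × N: no H
  1 × C (aromatic): 1 H
  1 × F: no H
  1 × N: 2 H
  1 × N (aromatic): 1 H
  Total hydrogens = 10.
Molecular formula: C11H10FN5

C11H10FN5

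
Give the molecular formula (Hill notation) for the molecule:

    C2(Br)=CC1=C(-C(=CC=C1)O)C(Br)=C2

C10H6Br2O

Heavy atoms from the SMILES: 2 Br, 10 C, 1 O.
Implicit hydrogens by atom environment:
  5 × C (aromatic): 1 H each → 5
  5 × C (aromatic): no H
  2 × Br: no H
  1 × O: 1 H
  Total hydrogens = 6.
Molecular formula: C10H6Br2O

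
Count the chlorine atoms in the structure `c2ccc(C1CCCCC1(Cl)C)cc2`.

The symbol for chlorine appears 1 time in the SMILES.

1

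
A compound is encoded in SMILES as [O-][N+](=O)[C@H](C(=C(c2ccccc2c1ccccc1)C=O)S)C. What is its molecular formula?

Heavy atoms from the SMILES: 17 C, 1 N, 3 O, 1 S.
Implicit hydrogens by atom environment:
  9 × C (aromatic): 1 H each → 9
  3 × C (aromatic): no H
  2 × C: 1 H each → 2
  2 × C: no H
  2 × O: no H
  1 × C: 3 H
  1 × N (charge +1): no H
  1 × O (charge -1): no H
  1 × S: 1 H
  Total hydrogens = 15.
Molecular formula: C17H15NO3S

C17H15NO3S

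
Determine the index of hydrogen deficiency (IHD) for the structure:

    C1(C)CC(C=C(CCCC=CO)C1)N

Molecular formula from the SMILES: C12H21NO.
DoU = (2C + 2 + N − H − X)/2 = (2·12 + 2 + 1 − 21 − 0)/2 = 6/2 = 3.
(Structurally: 1 ring(s) + 2 π bond(s) = 3.)

3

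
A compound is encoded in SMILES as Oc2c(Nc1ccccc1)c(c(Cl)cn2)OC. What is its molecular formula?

C12H11ClN2O2

Heavy atoms from the SMILES: 12 C, 1 Cl, 2 N, 2 O.
Implicit hydrogens by atom environment:
  6 × C (aromatic): 1 H each → 6
  5 × C (aromatic): no H
  1 × C: 3 H
  1 × Cl: no H
  1 × N: 1 H
  1 × N (aromatic): no H
  1 × O: 1 H
  1 × O: no H
  Total hydrogens = 11.
Molecular formula: C12H11ClN2O2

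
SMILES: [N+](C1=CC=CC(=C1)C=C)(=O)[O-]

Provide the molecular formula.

Heavy atoms from the SMILES: 8 C, 1 N, 2 O.
Implicit hydrogens by atom environment:
  4 × C (aromatic): 1 H each → 4
  2 × C (aromatic): no H
  1 × C: 2 H
  1 × C: 1 H
  1 × N (charge +1): no H
  1 × O: no H
  1 × O (charge -1): no H
  Total hydrogens = 7.
Molecular formula: C8H7NO2

C8H7NO2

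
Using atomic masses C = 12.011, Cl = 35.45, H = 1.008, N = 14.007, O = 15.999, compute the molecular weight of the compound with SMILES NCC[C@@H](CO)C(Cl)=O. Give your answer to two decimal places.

Molecular formula: C5H10ClNO2.
M = 5×12.011 + 1×35.45 + 10×1.008 + 1×14.007 + 2×15.999 = 151.59 g/mol.

151.59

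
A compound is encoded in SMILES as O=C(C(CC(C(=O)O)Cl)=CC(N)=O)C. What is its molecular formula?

C8H10ClNO4

Heavy atoms from the SMILES: 8 C, 1 Cl, 1 N, 4 O.
Implicit hydrogens by atom environment:
  4 × C: no H
  3 × O: no H
  2 × C: 1 H each → 2
  1 × C: 3 H
  1 × C: 2 H
  1 × Cl: no H
  1 × N: 2 H
  1 × O: 1 H
  Total hydrogens = 10.
Molecular formula: C8H10ClNO4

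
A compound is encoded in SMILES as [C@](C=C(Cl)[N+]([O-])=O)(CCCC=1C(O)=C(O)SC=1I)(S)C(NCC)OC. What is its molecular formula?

C14H20ClIN2O5S2

Heavy atoms from the SMILES: 14 C, 1 Cl, 1 I, 2 N, 5 O, 2 S.
Implicit hydrogens by atom environment:
  4 × C: 2 H each → 8
  4 × C (aromatic): no H
  2 × C: 3 H each → 6
  2 × C: 1 H each → 2
  2 × C: no H
  2 × O: 1 H each → 2
  2 × O: no H
  1 × Cl: no H
  1 × I: no H
  1 × N: 1 H
  1 × N (charge +1): no H
  1 × O (charge -1): no H
  1 × S: 1 H
  1 × S (aromatic): no H
  Total hydrogens = 20.
Molecular formula: C14H20ClIN2O5S2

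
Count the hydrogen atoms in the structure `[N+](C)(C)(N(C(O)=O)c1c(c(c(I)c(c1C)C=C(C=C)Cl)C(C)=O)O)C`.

21

Hydrogens are implicit in SMILES; fill each atom to its normal valence:
  6 × C (aromatic): no H
  5 × C: 3 H each → 15
  3 × C: no H
  2 × C: 1 H each → 2
  2 × O: 1 H each → 2
  2 × O: no H
  1 × C: 2 H
  1 × Cl: no H
  1 × I: no H
  1 × N: no H
  1 × N (charge +1): no H
  Total hydrogens = 21.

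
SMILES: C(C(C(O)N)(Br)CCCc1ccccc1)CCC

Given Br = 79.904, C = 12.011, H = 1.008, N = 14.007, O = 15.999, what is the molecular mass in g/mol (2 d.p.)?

314.27

Molecular formula: C15H24BrNO.
M = 1×79.904 + 15×12.011 + 24×1.008 + 1×14.007 + 1×15.999 = 314.27 g/mol.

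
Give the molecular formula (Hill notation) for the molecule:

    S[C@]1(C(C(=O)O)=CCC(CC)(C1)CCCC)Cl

Heavy atoms from the SMILES: 13 C, 1 Cl, 2 O, 1 S.
Implicit hydrogens by atom environment:
  6 × C: 2 H each → 12
  4 × C: no H
  2 × C: 3 H each → 6
  1 × C: 1 H
  1 × Cl: no H
  1 × O: 1 H
  1 × O: no H
  1 × S: 1 H
  Total hydrogens = 21.
Molecular formula: C13H21ClO2S

C13H21ClO2S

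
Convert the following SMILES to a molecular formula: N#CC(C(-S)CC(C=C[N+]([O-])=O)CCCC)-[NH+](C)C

C13H24N3O2S+

Heavy atoms from the SMILES: 13 C, 3 N, 2 O, 1 S.
Implicit hydrogens by atom environment:
  5 × C: 1 H each → 5
  4 × C: 2 H each → 8
  3 × C: 3 H each → 9
  1 × C: no H
  1 × N (charge +1): 1 H
  1 × N (charge +1): no H
  1 × N: no H
  1 × O: no H
  1 × O (charge -1): no H
  1 × S: 1 H
  Total hydrogens = 24.
Net charge +1.
Molecular formula: C13H24N3O2S+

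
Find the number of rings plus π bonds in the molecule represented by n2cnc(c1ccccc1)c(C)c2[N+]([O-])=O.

Molecular formula from the SMILES: C11H9N3O2.
DoU = (2C + 2 + N − H − X)/2 = (2·11 + 2 + 3 − 9 − 0)/2 = 18/2 = 9.
(Structurally: 2 ring(s) + 7 π bond(s) = 9.)

9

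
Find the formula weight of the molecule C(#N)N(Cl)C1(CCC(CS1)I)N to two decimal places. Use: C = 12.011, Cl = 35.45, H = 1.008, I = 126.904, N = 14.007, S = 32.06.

Molecular formula: C6H9ClIN3S.
M = 6×12.011 + 1×35.45 + 9×1.008 + 1×126.904 + 3×14.007 + 1×32.06 = 317.57 g/mol.

317.57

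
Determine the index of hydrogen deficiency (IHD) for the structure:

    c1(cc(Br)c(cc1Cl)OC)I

Molecular formula from the SMILES: C7H5BrClIO.
DoU = (2C + 2 + N − H − X)/2 = (2·7 + 2 + 0 − 5 − 3)/2 = 8/2 = 4.
(Structurally: 1 ring(s) + 3 π bond(s) = 4.)

4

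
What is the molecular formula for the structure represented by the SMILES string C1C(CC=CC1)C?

Heavy atoms from the SMILES: 7 C.
Implicit hydrogens by atom environment:
  3 × C: 2 H each → 6
  3 × C: 1 H each → 3
  1 × C: 3 H
  Total hydrogens = 12.
Molecular formula: C7H12

C7H12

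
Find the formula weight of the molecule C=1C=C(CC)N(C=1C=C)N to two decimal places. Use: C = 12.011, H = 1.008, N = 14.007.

136.20

Molecular formula: C8H12N2.
M = 8×12.011 + 12×1.008 + 2×14.007 = 136.20 g/mol.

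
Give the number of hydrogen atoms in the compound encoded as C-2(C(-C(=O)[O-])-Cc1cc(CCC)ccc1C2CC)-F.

20

Hydrogens are implicit in SMILES; fill each atom to its normal valence:
  4 × C: 2 H each → 8
  3 × C (aromatic): 1 H each → 3
  3 × C: 1 H each → 3
  3 × C (aromatic): no H
  2 × C: 3 H each → 6
  1 × C: no H
  1 × F: no H
  1 × O: no H
  1 × O (charge -1): no H
  Total hydrogens = 20.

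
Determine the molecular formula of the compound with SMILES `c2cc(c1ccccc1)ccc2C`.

Heavy atoms from the SMILES: 13 C.
Implicit hydrogens by atom environment:
  9 × C (aromatic): 1 H each → 9
  3 × C (aromatic): no H
  1 × C: 3 H
  Total hydrogens = 12.
Molecular formula: C13H12

C13H12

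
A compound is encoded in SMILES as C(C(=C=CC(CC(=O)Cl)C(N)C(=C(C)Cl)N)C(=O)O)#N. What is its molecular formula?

Heavy atoms from the SMILES: 12 C, 2 Cl, 3 N, 3 O.
Implicit hydrogens by atom environment:
  7 × C: no H
  3 × C: 1 H each → 3
  2 × Cl: no H
  2 × N: 2 H each → 4
  2 × O: no H
  1 × C: 3 H
  1 × C: 2 H
  1 × N: no H
  1 × O: 1 H
  Total hydrogens = 13.
Molecular formula: C12H13Cl2N3O3

C12H13Cl2N3O3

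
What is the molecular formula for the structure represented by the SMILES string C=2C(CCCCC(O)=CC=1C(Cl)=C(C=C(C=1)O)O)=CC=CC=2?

C18H19ClO3

Heavy atoms from the SMILES: 18 C, 1 Cl, 3 O.
Implicit hydrogens by atom environment:
  7 × C (aromatic): 1 H each → 7
  5 × C (aromatic): no H
  4 × C: 2 H each → 8
  3 × O: 1 H each → 3
  1 × C: 1 H
  1 × C: no H
  1 × Cl: no H
  Total hydrogens = 19.
Molecular formula: C18H19ClO3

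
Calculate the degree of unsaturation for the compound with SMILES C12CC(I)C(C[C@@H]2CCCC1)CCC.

2

Molecular formula from the SMILES: C13H23I.
DoU = (2C + 2 + N − H − X)/2 = (2·13 + 2 + 0 − 23 − 1)/2 = 4/2 = 2.
(Structurally: 2 ring(s) + 0 π bond(s) = 2.)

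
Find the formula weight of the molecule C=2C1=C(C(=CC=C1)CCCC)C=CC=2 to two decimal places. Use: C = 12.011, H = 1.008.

184.28

Molecular formula: C14H16.
M = 14×12.011 + 16×1.008 = 184.28 g/mol.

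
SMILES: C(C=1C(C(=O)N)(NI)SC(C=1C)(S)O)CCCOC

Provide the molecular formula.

C11H19IN2O3S2

Heavy atoms from the SMILES: 11 C, 1 I, 2 N, 3 O, 2 S.
Implicit hydrogens by atom environment:
  5 × C: no H
  4 × C: 2 H each → 8
  2 × C: 3 H each → 6
  2 × O: no H
  1 × I: no H
  1 × N: 2 H
  1 × N: 1 H
  1 × O: 1 H
  1 × S: 1 H
  1 × S: no H
  Total hydrogens = 19.
Molecular formula: C11H19IN2O3S2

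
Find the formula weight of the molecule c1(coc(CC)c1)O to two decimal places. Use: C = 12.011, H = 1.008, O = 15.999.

112.13

Molecular formula: C6H8O2.
M = 6×12.011 + 8×1.008 + 2×15.999 = 112.13 g/mol.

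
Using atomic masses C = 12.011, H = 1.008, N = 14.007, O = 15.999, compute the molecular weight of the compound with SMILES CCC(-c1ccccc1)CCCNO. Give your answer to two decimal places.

Molecular formula: C12H19NO.
M = 12×12.011 + 19×1.008 + 1×14.007 + 1×15.999 = 193.29 g/mol.

193.29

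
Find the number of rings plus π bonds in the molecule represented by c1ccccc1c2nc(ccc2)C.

8

Molecular formula from the SMILES: C12H11N.
DoU = (2C + 2 + N − H − X)/2 = (2·12 + 2 + 1 − 11 − 0)/2 = 16/2 = 8.
(Structurally: 2 ring(s) + 6 π bond(s) = 8.)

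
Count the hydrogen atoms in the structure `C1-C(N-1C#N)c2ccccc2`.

8

Hydrogens are implicit in SMILES; fill each atom to its normal valence:
  5 × C (aromatic): 1 H each → 5
  2 × N: no H
  1 × C: 2 H
  1 × C: 1 H
  1 × C (aromatic): no H
  1 × C: no H
  Total hydrogens = 8.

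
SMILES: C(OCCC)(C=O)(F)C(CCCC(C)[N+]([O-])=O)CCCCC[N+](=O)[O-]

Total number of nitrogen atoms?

2

The symbol for nitrogen appears 2 times in the SMILES.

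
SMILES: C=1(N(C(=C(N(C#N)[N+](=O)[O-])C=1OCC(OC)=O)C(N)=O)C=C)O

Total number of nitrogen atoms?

5

The symbol for nitrogen appears 5 times in the SMILES.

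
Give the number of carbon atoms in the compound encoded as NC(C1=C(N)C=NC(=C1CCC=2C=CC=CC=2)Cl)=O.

The symbol for carbon appears 14 times in the SMILES. (Cl is a single chlorine, not C + l.)

14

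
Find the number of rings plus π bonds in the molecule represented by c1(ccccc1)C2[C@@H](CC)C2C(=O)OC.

Molecular formula from the SMILES: C13H16O2.
DoU = (2C + 2 + N − H − X)/2 = (2·13 + 2 + 0 − 16 − 0)/2 = 12/2 = 6.
(Structurally: 2 ring(s) + 4 π bond(s) = 6.)

6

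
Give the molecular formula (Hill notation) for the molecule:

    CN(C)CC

Heavy atoms from the SMILES: 4 C, 1 N.
Implicit hydrogens by atom environment:
  3 × C: 3 H each → 9
  1 × C: 2 H
  1 × N: no H
  Total hydrogens = 11.
Molecular formula: C4H11N

C4H11N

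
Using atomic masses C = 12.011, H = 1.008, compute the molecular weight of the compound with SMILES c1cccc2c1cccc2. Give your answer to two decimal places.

128.17

Molecular formula: C10H8.
M = 10×12.011 + 8×1.008 = 128.17 g/mol.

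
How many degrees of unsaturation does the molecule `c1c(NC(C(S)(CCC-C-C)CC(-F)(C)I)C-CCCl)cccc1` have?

4

Molecular formula from the SMILES: C19H30ClFINS.
DoU = (2C + 2 + N − H − X)/2 = (2·19 + 2 + 1 − 30 − 3)/2 = 8/2 = 4.
(Structurally: 1 ring(s) + 3 π bond(s) = 4.)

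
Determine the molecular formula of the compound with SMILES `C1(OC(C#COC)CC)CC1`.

C9H14O2

Heavy atoms from the SMILES: 9 C, 2 O.
Implicit hydrogens by atom environment:
  3 × C: 2 H each → 6
  2 × C: 3 H each → 6
  2 × C: 1 H each → 2
  2 × C: no H
  2 × O: no H
  Total hydrogens = 14.
Molecular formula: C9H14O2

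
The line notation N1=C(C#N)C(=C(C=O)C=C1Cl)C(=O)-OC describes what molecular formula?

Heavy atoms from the SMILES: 9 C, 1 Cl, 2 N, 3 O.
Implicit hydrogens by atom environment:
  4 × C (aromatic): no H
  3 × O: no H
  2 × C: no H
  1 × C: 3 H
  1 × C (aromatic): 1 H
  1 × C: 1 H
  1 × Cl: no H
  1 × N (aromatic): no H
  1 × N: no H
  Total hydrogens = 5.
Molecular formula: C9H5ClN2O3

C9H5ClN2O3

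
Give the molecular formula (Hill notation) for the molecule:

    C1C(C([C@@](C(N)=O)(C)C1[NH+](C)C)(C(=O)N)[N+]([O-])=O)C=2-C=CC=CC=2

C16H23N4O4+

Heavy atoms from the SMILES: 16 C, 4 N, 4 O.
Implicit hydrogens by atom environment:
  5 × C (aromatic): 1 H each → 5
  4 × C: no H
  3 × C: 3 H each → 9
  3 × O: no H
  2 × C: 1 H each → 2
  2 × N: 2 H each → 4
  1 × C: 2 H
  1 × C (aromatic): no H
  1 × N (charge +1): 1 H
  1 × N (charge +1): no H
  1 × O (charge -1): no H
  Total hydrogens = 23.
Net charge +1.
Molecular formula: C16H23N4O4+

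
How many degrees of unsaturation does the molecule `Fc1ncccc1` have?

4

Molecular formula from the SMILES: C5H4FN.
DoU = (2C + 2 + N − H − X)/2 = (2·5 + 2 + 1 − 4 − 1)/2 = 8/2 = 4.
(Structurally: 1 ring(s) + 3 π bond(s) = 4.)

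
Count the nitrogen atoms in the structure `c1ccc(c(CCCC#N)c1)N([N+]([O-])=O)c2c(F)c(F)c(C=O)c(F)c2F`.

The symbol for nitrogen appears 3 times in the SMILES.

3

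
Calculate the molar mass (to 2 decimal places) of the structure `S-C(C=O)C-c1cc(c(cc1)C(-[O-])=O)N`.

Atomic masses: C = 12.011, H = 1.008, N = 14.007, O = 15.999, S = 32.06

Molecular formula: C10H10NO3S-.
M = 10×12.011 + 10×1.008 + 1×14.007 + 3×15.999 + 1×32.06 = 224.25 g/mol.

224.25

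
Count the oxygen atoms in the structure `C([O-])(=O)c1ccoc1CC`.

3

The symbol for oxygen appears 3 times in the SMILES.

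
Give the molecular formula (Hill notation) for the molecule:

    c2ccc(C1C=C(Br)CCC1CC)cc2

Heavy atoms from the SMILES: 1 Br, 14 C.
Implicit hydrogens by atom environment:
  5 × C (aromatic): 1 H each → 5
  3 × C: 2 H each → 6
  3 × C: 1 H each → 3
  1 × Br: no H
  1 × C: 3 H
  1 × C: no H
  1 × C (aromatic): no H
  Total hydrogens = 17.
Molecular formula: C14H17Br

C14H17Br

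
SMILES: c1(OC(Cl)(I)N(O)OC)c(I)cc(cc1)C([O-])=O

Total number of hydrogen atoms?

7

Hydrogens are implicit in SMILES; fill each atom to its normal valence:
  3 × C (aromatic): 1 H each → 3
  3 × C (aromatic): no H
  3 × O: no H
  2 × C: no H
  2 × I: no H
  1 × C: 3 H
  1 × Cl: no H
  1 × N: no H
  1 × O: 1 H
  1 × O (charge -1): no H
  Total hydrogens = 7.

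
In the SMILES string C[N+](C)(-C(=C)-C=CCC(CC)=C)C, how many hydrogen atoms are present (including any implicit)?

Hydrogens are implicit in SMILES; fill each atom to its normal valence:
  4 × C: 3 H each → 12
  4 × C: 2 H each → 8
  2 × C: 1 H each → 2
  2 × C: no H
  1 × N (charge +1): no H
  Total hydrogens = 22.

22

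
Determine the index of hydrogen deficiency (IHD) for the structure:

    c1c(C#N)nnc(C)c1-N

Molecular formula from the SMILES: C6H6N4.
DoU = (2C + 2 + N − H − X)/2 = (2·6 + 2 + 4 − 6 − 0)/2 = 12/2 = 6.
(Structurally: 1 ring(s) + 5 π bond(s) = 6.)

6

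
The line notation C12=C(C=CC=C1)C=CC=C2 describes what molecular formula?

Heavy atoms from the SMILES: 10 C.
Implicit hydrogens by atom environment:
  8 × C (aromatic): 1 H each → 8
  2 × C (aromatic): no H
  Total hydrogens = 8.
Molecular formula: C10H8

C10H8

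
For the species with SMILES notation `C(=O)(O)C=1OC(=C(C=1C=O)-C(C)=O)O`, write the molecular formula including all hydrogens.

Heavy atoms from the SMILES: 8 C, 6 O.
Implicit hydrogens by atom environment:
  4 × C (aromatic): no H
  3 × O: no H
  2 × C: no H
  2 × O: 1 H each → 2
  1 × C: 3 H
  1 × C: 1 H
  1 × O (aromatic): no H
  Total hydrogens = 6.
Molecular formula: C8H6O6

C8H6O6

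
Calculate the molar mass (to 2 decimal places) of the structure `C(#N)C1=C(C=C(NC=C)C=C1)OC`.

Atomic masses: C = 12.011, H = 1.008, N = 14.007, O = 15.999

Molecular formula: C10H10N2O.
M = 10×12.011 + 10×1.008 + 2×14.007 + 1×15.999 = 174.20 g/mol.

174.20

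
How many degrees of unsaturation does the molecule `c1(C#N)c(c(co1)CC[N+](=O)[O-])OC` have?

6

Molecular formula from the SMILES: C8H8N2O4.
DoU = (2C + 2 + N − H − X)/2 = (2·8 + 2 + 2 − 8 − 0)/2 = 12/2 = 6.
(Structurally: 1 ring(s) + 5 π bond(s) = 6.)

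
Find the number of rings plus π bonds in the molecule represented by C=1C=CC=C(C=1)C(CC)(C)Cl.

4

Molecular formula from the SMILES: C10H13Cl.
DoU = (2C + 2 + N − H − X)/2 = (2·10 + 2 + 0 − 13 − 1)/2 = 8/2 = 4.
(Structurally: 1 ring(s) + 3 π bond(s) = 4.)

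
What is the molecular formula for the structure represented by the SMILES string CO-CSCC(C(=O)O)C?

C6H12O3S

Heavy atoms from the SMILES: 6 C, 3 O, 1 S.
Implicit hydrogens by atom environment:
  2 × C: 3 H each → 6
  2 × C: 2 H each → 4
  2 × O: no H
  1 × C: 1 H
  1 × C: no H
  1 × O: 1 H
  1 × S: no H
  Total hydrogens = 12.
Molecular formula: C6H12O3S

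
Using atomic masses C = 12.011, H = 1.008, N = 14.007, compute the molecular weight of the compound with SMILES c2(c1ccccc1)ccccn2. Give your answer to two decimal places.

Molecular formula: C11H9N.
M = 11×12.011 + 9×1.008 + 1×14.007 = 155.20 g/mol.

155.20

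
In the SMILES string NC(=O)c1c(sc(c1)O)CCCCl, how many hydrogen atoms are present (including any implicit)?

Hydrogens are implicit in SMILES; fill each atom to its normal valence:
  3 × C: 2 H each → 6
  3 × C (aromatic): no H
  1 × C (aromatic): 1 H
  1 × C: no H
  1 × Cl: no H
  1 × N: 2 H
  1 × O: 1 H
  1 × O: no H
  1 × S (aromatic): no H
  Total hydrogens = 10.

10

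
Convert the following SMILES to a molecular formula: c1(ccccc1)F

Heavy atoms from the SMILES: 6 C, 1 F.
Implicit hydrogens by atom environment:
  5 × C (aromatic): 1 H each → 5
  1 × C (aromatic): no H
  1 × F: no H
  Total hydrogens = 5.
Molecular formula: C6H5F

C6H5F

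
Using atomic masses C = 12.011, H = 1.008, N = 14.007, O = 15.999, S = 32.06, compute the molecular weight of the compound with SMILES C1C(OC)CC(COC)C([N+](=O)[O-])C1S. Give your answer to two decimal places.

235.30

Molecular formula: C9H17NO4S.
M = 9×12.011 + 17×1.008 + 1×14.007 + 4×15.999 + 1×32.06 = 235.30 g/mol.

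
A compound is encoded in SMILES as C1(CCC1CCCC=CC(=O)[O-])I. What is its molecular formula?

C10H14IO2-

Heavy atoms from the SMILES: 10 C, 1 I, 2 O.
Implicit hydrogens by atom environment:
  5 × C: 2 H each → 10
  4 × C: 1 H each → 4
  1 × C: no H
  1 × I: no H
  1 × O: no H
  1 × O (charge -1): no H
  Total hydrogens = 14.
Net charge -1.
Molecular formula: C10H14IO2-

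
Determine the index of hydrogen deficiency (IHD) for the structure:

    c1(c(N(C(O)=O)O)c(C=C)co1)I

Molecular formula from the SMILES: C7H6INO4.
DoU = (2C + 2 + N − H − X)/2 = (2·7 + 2 + 1 − 6 − 1)/2 = 10/2 = 5.
(Structurally: 1 ring(s) + 4 π bond(s) = 5.)

5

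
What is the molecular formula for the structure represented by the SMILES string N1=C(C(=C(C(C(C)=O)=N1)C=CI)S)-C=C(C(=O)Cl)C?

Heavy atoms from the SMILES: 12 C, 1 Cl, 1 I, 2 N, 2 O, 1 S.
Implicit hydrogens by atom environment:
  4 × C (aromatic): no H
  3 × C: 1 H each → 3
  3 × C: no H
  2 × C: 3 H each → 6
  2 × N (aromatic): no H
  2 × O: no H
  1 × Cl: no H
  1 × I: no H
  1 × S: 1 H
  Total hydrogens = 10.
Molecular formula: C12H10ClIN2O2S

C12H10ClIN2O2S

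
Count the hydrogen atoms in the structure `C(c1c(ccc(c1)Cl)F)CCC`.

Hydrogens are implicit in SMILES; fill each atom to its normal valence:
  3 × C: 2 H each → 6
  3 × C (aromatic): 1 H each → 3
  3 × C (aromatic): no H
  1 × C: 3 H
  1 × Cl: no H
  1 × F: no H
  Total hydrogens = 12.

12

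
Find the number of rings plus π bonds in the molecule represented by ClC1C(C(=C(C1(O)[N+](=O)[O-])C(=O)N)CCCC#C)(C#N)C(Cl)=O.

9

Molecular formula from the SMILES: C13H11Cl2N3O5.
DoU = (2C + 2 + N − H − X)/2 = (2·13 + 2 + 3 − 11 − 2)/2 = 18/2 = 9.
(Structurally: 1 ring(s) + 8 π bond(s) = 9.)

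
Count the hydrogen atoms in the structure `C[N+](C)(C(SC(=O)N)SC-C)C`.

17

Hydrogens are implicit in SMILES; fill each atom to its normal valence:
  4 × C: 3 H each → 12
  2 × S: no H
  1 × C: 2 H
  1 × C: 1 H
  1 × C: no H
  1 × N: 2 H
  1 × N (charge +1): no H
  1 × O: no H
  Total hydrogens = 17.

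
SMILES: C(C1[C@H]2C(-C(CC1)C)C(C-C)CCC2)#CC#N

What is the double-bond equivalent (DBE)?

6

Molecular formula from the SMILES: C16H23N.
DoU = (2C + 2 + N − H − X)/2 = (2·16 + 2 + 1 − 23 − 0)/2 = 12/2 = 6.
(Structurally: 2 ring(s) + 4 π bond(s) = 6.)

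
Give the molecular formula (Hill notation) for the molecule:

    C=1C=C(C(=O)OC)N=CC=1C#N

Heavy atoms from the SMILES: 8 C, 2 N, 2 O.
Implicit hydrogens by atom environment:
  3 × C (aromatic): 1 H each → 3
  2 × C (aromatic): no H
  2 × C: no H
  2 × O: no H
  1 × C: 3 H
  1 × N (aromatic): no H
  1 × N: no H
  Total hydrogens = 6.
Molecular formula: C8H6N2O2

C8H6N2O2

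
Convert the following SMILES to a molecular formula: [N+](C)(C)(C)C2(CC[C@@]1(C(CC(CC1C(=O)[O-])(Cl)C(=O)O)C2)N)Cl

C15H24Cl2N2O4

Heavy atoms from the SMILES: 15 C, 2 Cl, 2 N, 4 O.
Implicit hydrogens by atom environment:
  5 × C: 2 H each → 10
  5 × C: no H
  3 × C: 3 H each → 9
  2 × C: 1 H each → 2
  2 × Cl: no H
  2 × O: no H
  1 × N: 2 H
  1 × N (charge +1): no H
  1 × O: 1 H
  1 × O (charge -1): no H
  Total hydrogens = 24.
Molecular formula: C15H24Cl2N2O4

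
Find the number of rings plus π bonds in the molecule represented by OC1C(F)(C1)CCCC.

Molecular formula from the SMILES: C7H13FO.
DoU = (2C + 2 + N − H − X)/2 = (2·7 + 2 + 0 − 13 − 1)/2 = 2/2 = 1.
(Structurally: 1 ring(s) + 0 π bond(s) = 1.)

1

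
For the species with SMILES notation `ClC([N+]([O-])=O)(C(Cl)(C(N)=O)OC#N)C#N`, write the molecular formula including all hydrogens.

Heavy atoms from the SMILES: 5 C, 2 Cl, 4 N, 4 O.
Implicit hydrogens by atom environment:
  5 × C: no H
  3 × O: no H
  2 × Cl: no H
  2 × N: no H
  1 × N: 2 H
  1 × N (charge +1): no H
  1 × O (charge -1): no H
  Total hydrogens = 2.
Molecular formula: C5H2Cl2N4O4

C5H2Cl2N4O4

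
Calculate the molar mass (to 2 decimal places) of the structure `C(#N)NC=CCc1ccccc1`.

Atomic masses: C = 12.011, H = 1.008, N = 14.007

Molecular formula: C10H10N2.
M = 10×12.011 + 10×1.008 + 2×14.007 = 158.20 g/mol.

158.20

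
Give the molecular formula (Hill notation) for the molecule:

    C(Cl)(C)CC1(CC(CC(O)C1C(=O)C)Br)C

C12H20BrClO2

Heavy atoms from the SMILES: 1 Br, 12 C, 1 Cl, 2 O.
Implicit hydrogens by atom environment:
  4 × C: 1 H each → 4
  3 × C: 3 H each → 9
  3 × C: 2 H each → 6
  2 × C: no H
  1 × Br: no H
  1 × Cl: no H
  1 × O: 1 H
  1 × O: no H
  Total hydrogens = 20.
Molecular formula: C12H20BrClO2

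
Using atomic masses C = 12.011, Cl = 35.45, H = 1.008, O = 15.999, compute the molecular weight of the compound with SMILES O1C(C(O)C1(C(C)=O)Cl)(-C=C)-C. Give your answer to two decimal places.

Molecular formula: C8H11ClO3.
M = 8×12.011 + 1×35.45 + 11×1.008 + 3×15.999 = 190.62 g/mol.

190.62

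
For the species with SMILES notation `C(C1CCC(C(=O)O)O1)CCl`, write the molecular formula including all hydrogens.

C7H11ClO3

Heavy atoms from the SMILES: 7 C, 1 Cl, 3 O.
Implicit hydrogens by atom environment:
  4 × C: 2 H each → 8
  2 × C: 1 H each → 2
  2 × O: no H
  1 × C: no H
  1 × Cl: no H
  1 × O: 1 H
  Total hydrogens = 11.
Molecular formula: C7H11ClO3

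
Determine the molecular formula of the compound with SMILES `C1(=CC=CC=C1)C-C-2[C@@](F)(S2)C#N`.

Heavy atoms from the SMILES: 10 C, 1 F, 1 N, 1 S.
Implicit hydrogens by atom environment:
  5 × C (aromatic): 1 H each → 5
  2 × C: no H
  1 × C: 2 H
  1 × C: 1 H
  1 × C (aromatic): no H
  1 × F: no H
  1 × N: no H
  1 × S: no H
  Total hydrogens = 8.
Molecular formula: C10H8FNS

C10H8FNS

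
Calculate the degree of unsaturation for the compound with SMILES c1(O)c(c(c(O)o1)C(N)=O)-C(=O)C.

Molecular formula from the SMILES: C7H7NO5.
DoU = (2C + 2 + N − H − X)/2 = (2·7 + 2 + 1 − 7 − 0)/2 = 10/2 = 5.
(Structurally: 1 ring(s) + 4 π bond(s) = 5.)

5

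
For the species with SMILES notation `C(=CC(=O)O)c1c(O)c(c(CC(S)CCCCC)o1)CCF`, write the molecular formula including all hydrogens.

C16H23FO4S

Heavy atoms from the SMILES: 16 C, 1 F, 4 O, 1 S.
Implicit hydrogens by atom environment:
  7 × C: 2 H each → 14
  4 × C (aromatic): no H
  3 × C: 1 H each → 3
  2 × O: 1 H each → 2
  1 × C: 3 H
  1 × C: no H
  1 × F: no H
  1 × O (aromatic): no H
  1 × O: no H
  1 × S: 1 H
  Total hydrogens = 23.
Molecular formula: C16H23FO4S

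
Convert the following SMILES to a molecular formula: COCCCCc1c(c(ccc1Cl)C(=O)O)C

C13H17ClO3

Heavy atoms from the SMILES: 13 C, 1 Cl, 3 O.
Implicit hydrogens by atom environment:
  4 × C: 2 H each → 8
  4 × C (aromatic): no H
  2 × C: 3 H each → 6
  2 × C (aromatic): 1 H each → 2
  2 × O: no H
  1 × C: no H
  1 × Cl: no H
  1 × O: 1 H
  Total hydrogens = 17.
Molecular formula: C13H17ClO3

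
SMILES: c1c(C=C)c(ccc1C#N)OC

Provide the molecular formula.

Heavy atoms from the SMILES: 10 C, 1 N, 1 O.
Implicit hydrogens by atom environment:
  3 × C (aromatic): 1 H each → 3
  3 × C (aromatic): no H
  1 × C: 3 H
  1 × C: 2 H
  1 × C: 1 H
  1 × C: no H
  1 × N: no H
  1 × O: no H
  Total hydrogens = 9.
Molecular formula: C10H9NO

C10H9NO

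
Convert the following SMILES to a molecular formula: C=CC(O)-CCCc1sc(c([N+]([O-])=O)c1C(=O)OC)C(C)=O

C14H17NO6S

Heavy atoms from the SMILES: 14 C, 1 N, 6 O, 1 S.
Implicit hydrogens by atom environment:
  4 × C: 2 H each → 8
  4 × C (aromatic): no H
  4 × O: no H
  2 × C: 3 H each → 6
  2 × C: 1 H each → 2
  2 × C: no H
  1 × N (charge +1): no H
  1 × O: 1 H
  1 × O (charge -1): no H
  1 × S (aromatic): no H
  Total hydrogens = 17.
Molecular formula: C14H17NO6S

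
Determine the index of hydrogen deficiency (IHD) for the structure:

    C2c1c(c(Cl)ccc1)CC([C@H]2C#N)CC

7

Molecular formula from the SMILES: C13H14ClN.
DoU = (2C + 2 + N − H − X)/2 = (2·13 + 2 + 1 − 14 − 1)/2 = 14/2 = 7.
(Structurally: 2 ring(s) + 5 π bond(s) = 7.)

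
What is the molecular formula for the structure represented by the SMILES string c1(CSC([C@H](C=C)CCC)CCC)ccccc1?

Heavy atoms from the SMILES: 17 C, 1 S.
Implicit hydrogens by atom environment:
  6 × C: 2 H each → 12
  5 × C (aromatic): 1 H each → 5
  3 × C: 1 H each → 3
  2 × C: 3 H each → 6
  1 × C (aromatic): no H
  1 × S: no H
  Total hydrogens = 26.
Molecular formula: C17H26S

C17H26S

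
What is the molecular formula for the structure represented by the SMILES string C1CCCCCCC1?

C8H16

Heavy atoms from the SMILES: 8 C.
Implicit hydrogens by atom environment:
  8 × C: 2 H each → 16
  Total hydrogens = 16.
Molecular formula: C8H16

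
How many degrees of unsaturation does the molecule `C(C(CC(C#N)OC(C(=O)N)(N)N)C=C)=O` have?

5

Molecular formula from the SMILES: C9H14N4O3.
DoU = (2C + 2 + N − H − X)/2 = (2·9 + 2 + 4 − 14 − 0)/2 = 10/2 = 5.
(Structurally: 0 ring(s) + 5 π bond(s) = 5.)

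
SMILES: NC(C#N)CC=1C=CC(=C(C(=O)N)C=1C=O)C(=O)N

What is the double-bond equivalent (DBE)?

9

Molecular formula from the SMILES: C12H12N4O3.
DoU = (2C + 2 + N − H − X)/2 = (2·12 + 2 + 4 − 12 − 0)/2 = 18/2 = 9.
(Structurally: 1 ring(s) + 8 π bond(s) = 9.)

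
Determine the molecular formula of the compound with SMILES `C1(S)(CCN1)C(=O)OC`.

Heavy atoms from the SMILES: 5 C, 1 N, 2 O, 1 S.
Implicit hydrogens by atom environment:
  2 × C: 2 H each → 4
  2 × C: no H
  2 × O: no H
  1 × C: 3 H
  1 × N: 1 H
  1 × S: 1 H
  Total hydrogens = 9.
Molecular formula: C5H9NO2S

C5H9NO2S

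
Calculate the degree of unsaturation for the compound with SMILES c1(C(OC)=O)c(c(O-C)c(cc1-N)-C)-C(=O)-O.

Molecular formula from the SMILES: C11H13NO5.
DoU = (2C + 2 + N − H − X)/2 = (2·11 + 2 + 1 − 13 − 0)/2 = 12/2 = 6.
(Structurally: 1 ring(s) + 5 π bond(s) = 6.)

6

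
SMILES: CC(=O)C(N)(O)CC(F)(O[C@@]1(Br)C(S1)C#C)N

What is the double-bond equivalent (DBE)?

Molecular formula from the SMILES: C9H12BrFN2O3S.
DoU = (2C + 2 + N − H − X)/2 = (2·9 + 2 + 2 − 12 − 2)/2 = 8/2 = 4.
(Structurally: 1 ring(s) + 3 π bond(s) = 4.)

4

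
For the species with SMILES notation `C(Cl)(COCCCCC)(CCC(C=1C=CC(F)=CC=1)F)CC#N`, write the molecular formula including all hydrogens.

Heavy atoms from the SMILES: 18 C, 1 Cl, 2 F, 1 N, 1 O.
Implicit hydrogens by atom environment:
  8 × C: 2 H each → 16
  4 × C (aromatic): 1 H each → 4
  2 × C: no H
  2 × C (aromatic): no H
  2 × F: no H
  1 × C: 3 H
  1 × C: 1 H
  1 × Cl: no H
  1 × N: no H
  1 × O: no H
  Total hydrogens = 24.
Molecular formula: C18H24ClF2NO

C18H24ClF2NO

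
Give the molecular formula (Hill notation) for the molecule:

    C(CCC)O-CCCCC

Heavy atoms from the SMILES: 9 C, 1 O.
Implicit hydrogens by atom environment:
  7 × C: 2 H each → 14
  2 × C: 3 H each → 6
  1 × O: no H
  Total hydrogens = 20.
Molecular formula: C9H20O

C9H20O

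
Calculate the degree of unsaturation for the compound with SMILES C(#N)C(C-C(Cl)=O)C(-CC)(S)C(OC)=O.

Molecular formula from the SMILES: C9H12ClNO3S.
DoU = (2C + 2 + N − H − X)/2 = (2·9 + 2 + 1 − 12 − 1)/2 = 8/2 = 4.
(Structurally: 0 ring(s) + 4 π bond(s) = 4.)

4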